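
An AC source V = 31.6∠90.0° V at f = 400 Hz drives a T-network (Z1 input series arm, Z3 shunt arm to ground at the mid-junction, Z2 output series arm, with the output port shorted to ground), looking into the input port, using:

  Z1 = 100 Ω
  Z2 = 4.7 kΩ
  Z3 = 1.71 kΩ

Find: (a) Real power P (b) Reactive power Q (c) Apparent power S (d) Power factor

Step 1 — Angular frequency: ω = 2π·f = 2π·400 = 2513 rad/s.
Step 2 — Component impedances:
  Z1: Z = R = 100 Ω
  Z2: Z = R = 4700 Ω
  Z3: Z = R = 1710 Ω
Step 3 — With the output port shorted to ground, the output series arm Z2 runs from the junction to ground; the shunt arm Z3 also runs from the junction to ground. They appear in parallel: Z3 || Z2 = 1254 Ω.
Step 4 — Series with input arm Z1: Z_in = Z1 + (Z3 || Z2) = 1354 Ω = 1354∠0.0° Ω.
Step 5 — Source phasor: V = 31.6∠90.0° V = 0 + j31.6 V.
Step 6 — Current: I = V / Z = 0 + j0.02334 A = 0.02334∠90.0° A.
Step 7 — Complex power: S = V·I* = 0.7376 VA.
Step 8 — Real power: P = Re(S) = 0.7376 W.
Step 9 — Reactive power: Q = Im(S) = 0 VAR.
Step 10 — Apparent power: |S| = 0.7376 VA.
Step 11 — Power factor: PF = P/|S| = 1 (unity).

(a) P = 0.7376 W  (b) Q = 0 VAR  (c) S = 0.7376 VA  (d) PF = 1 (unity)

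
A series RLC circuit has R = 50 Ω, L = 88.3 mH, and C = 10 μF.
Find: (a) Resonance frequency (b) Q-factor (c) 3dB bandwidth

Step 1 — Resonance condition Im(Z)=0 gives ω₀ = 1/√(LC).
Step 2 — ω₀ = 1/√(0.0883·1e-05) = 1064 rad/s.
Step 3 — f₀ = ω₀/(2π) = 169.4 Hz.
Step 4 — Series Q: Q = ω₀L/R = 1064·0.0883/50 = 1.879.
Step 5 — 3dB bandwidth: Δω = ω₀/Q = 566.3 rad/s; BW = Δω/(2π) = 90.12 Hz.

(a) f₀ = 169.4 Hz  (b) Q = 1.879  (c) BW = 90.12 Hz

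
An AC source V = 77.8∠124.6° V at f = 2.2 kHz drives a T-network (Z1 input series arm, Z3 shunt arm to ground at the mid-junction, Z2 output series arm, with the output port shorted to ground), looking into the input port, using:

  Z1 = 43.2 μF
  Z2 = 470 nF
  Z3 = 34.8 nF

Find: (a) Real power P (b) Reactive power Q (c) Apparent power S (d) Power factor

Step 1 — Angular frequency: ω = 2π·f = 2π·2200 = 1.382e+04 rad/s.
Step 2 — Component impedances:
  Z1: Z = 1/(jωC) = -j/(ω·C) = 0 - j1.675 Ω
  Z2: Z = 1/(jωC) = -j/(ω·C) = 0 - j153.9 Ω
  Z3: Z = 1/(jωC) = -j/(ω·C) = 0 - j2079 Ω
Step 3 — With the output port shorted to ground, the output series arm Z2 runs from the junction to ground; the shunt arm Z3 also runs from the junction to ground. They appear in parallel: Z3 || Z2 = 0 - j143.3 Ω.
Step 4 — Series with input arm Z1: Z_in = Z1 + (Z3 || Z2) = 0 - j145 Ω = 145∠-90.0° Ω.
Step 5 — Source phasor: V = 77.8∠124.6° V = -44.18 + j64.04 V.
Step 6 — Current: I = V / Z = -0.4417 - j0.3047 A = 0.5366∠-145.4° A.
Step 7 — Complex power: S = V·I* = 0 - j41.75 VA.
Step 8 — Real power: P = Re(S) = 0 W.
Step 9 — Reactive power: Q = Im(S) = -41.75 VAR.
Step 10 — Apparent power: |S| = 41.75 VA.
Step 11 — Power factor: PF = P/|S| = 0 (leading).

(a) P = 0 W  (b) Q = -41.75 VAR  (c) S = 41.75 VA  (d) PF = 0 (leading)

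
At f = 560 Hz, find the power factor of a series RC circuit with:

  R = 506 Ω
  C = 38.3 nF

Step 1 — Angular frequency: ω = 2π·f = 2π·560 = 3519 rad/s.
Step 2 — Component impedances:
  R: Z = R = 506 Ω
  C: Z = 1/(jωC) = -j/(ω·C) = 0 - j7421 Ω
Step 3 — Series combination: Z_total = R + C = 506 - j7421 Ω = 7438∠-86.1° Ω.
Step 4 — Power factor: PF = cos(φ) = Re(Z)/|Z| = 506/7438 = 0.06803.
Step 5 — Type: Im(Z) = -7421 ⇒ leading (phase φ = -86.1°).

PF = 0.06803 (leading, φ = -86.1°)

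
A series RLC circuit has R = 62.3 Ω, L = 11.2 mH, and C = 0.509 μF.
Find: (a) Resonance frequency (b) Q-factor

Step 1 — Resonance condition Im(Z)=0 gives ω₀ = 1/√(LC).
Step 2 — ω₀ = 1/√(0.0112·5.09e-07) = 1.324e+04 rad/s.
Step 3 — f₀ = ω₀/(2π) = 2108 Hz.
Step 4 — Series Q: Q = ω₀L/R = 1.324e+04·0.0112/62.3 = 2.381.

(a) f₀ = 2108 Hz  (b) Q = 2.381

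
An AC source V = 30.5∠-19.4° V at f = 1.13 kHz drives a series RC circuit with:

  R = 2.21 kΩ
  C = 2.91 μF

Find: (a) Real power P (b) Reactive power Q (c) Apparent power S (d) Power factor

Step 1 — Angular frequency: ω = 2π·f = 2π·1130 = 7100 rad/s.
Step 2 — Component impedances:
  R: Z = R = 2210 Ω
  C: Z = 1/(jωC) = -j/(ω·C) = 0 - j48.4 Ω
Step 3 — Series combination: Z_total = R + C = 2210 - j48.4 Ω = 2211∠-1.3° Ω.
Step 4 — Source phasor: V = 30.5∠-19.4° V = 28.77 - j10.13 V.
Step 5 — Current: I = V / Z = 0.01311 - j0.004297 A = 0.0138∠-18.1° A.
Step 6 — Complex power: S = V·I* = 0.4207 - j0.009214 VA.
Step 7 — Real power: P = Re(S) = 0.4207 W.
Step 8 — Reactive power: Q = Im(S) = -0.009214 VAR.
Step 9 — Apparent power: |S| = 0.4208 VA.
Step 10 — Power factor: PF = P/|S| = 0.9998 (leading).

(a) P = 0.4207 W  (b) Q = -0.009214 VAR  (c) S = 0.4208 VA  (d) PF = 0.9998 (leading)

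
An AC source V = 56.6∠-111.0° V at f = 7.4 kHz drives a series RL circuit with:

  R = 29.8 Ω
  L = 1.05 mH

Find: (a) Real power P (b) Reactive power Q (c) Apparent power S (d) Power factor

Step 1 — Angular frequency: ω = 2π·f = 2π·7400 = 4.65e+04 rad/s.
Step 2 — Component impedances:
  R: Z = R = 29.8 Ω
  L: Z = jωL = j·4.65e+04·0.00105 = 0 + j48.82 Ω
Step 3 — Series combination: Z_total = R + L = 29.8 + j48.82 Ω = 57.2∠58.6° Ω.
Step 4 — Source phasor: V = 56.6∠-111.0° V = -20.28 - j52.84 V.
Step 5 — Current: I = V / Z = -0.9733 - j0.1786 A = 0.9896∠-169.6° A.
Step 6 — Complex power: S = V·I* = 29.18 + j47.81 VA.
Step 7 — Real power: P = Re(S) = 29.18 W.
Step 8 — Reactive power: Q = Im(S) = 47.81 VAR.
Step 9 — Apparent power: |S| = 56.01 VA.
Step 10 — Power factor: PF = P/|S| = 0.521 (lagging).

(a) P = 29.18 W  (b) Q = 47.81 VAR  (c) S = 56.01 VA  (d) PF = 0.521 (lagging)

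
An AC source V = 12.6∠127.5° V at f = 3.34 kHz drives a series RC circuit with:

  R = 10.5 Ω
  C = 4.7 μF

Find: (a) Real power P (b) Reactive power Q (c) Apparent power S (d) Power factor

Step 1 — Angular frequency: ω = 2π·f = 2π·3340 = 2.099e+04 rad/s.
Step 2 — Component impedances:
  R: Z = R = 10.5 Ω
  C: Z = 1/(jωC) = -j/(ω·C) = 0 - j10.14 Ω
Step 3 — Series combination: Z_total = R + C = 10.5 - j10.14 Ω = 14.6∠-44.0° Ω.
Step 4 — Source phasor: V = 12.6∠127.5° V = -7.67 + j9.996 V.
Step 5 — Current: I = V / Z = -0.8538 + j0.1276 A = 0.8633∠171.5° A.
Step 6 — Complex power: S = V·I* = 7.825 - j7.555 VA.
Step 7 — Real power: P = Re(S) = 7.825 W.
Step 8 — Reactive power: Q = Im(S) = -7.555 VAR.
Step 9 — Apparent power: |S| = 10.88 VA.
Step 10 — Power factor: PF = P/|S| = 0.7194 (leading).

(a) P = 7.825 W  (b) Q = -7.555 VAR  (c) S = 10.88 VA  (d) PF = 0.7194 (leading)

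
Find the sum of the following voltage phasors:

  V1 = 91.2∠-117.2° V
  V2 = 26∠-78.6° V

Step 1 — Convert each phasor to rectangular form:
  V1 = 91.2·(cos(-117.2°) + j·sin(-117.2°)) = -41.69 - j81.11 V
  V2 = 26·(cos(-78.6°) + j·sin(-78.6°)) = 5.139 - j25.49 V
Step 2 — Sum components: V_total = -36.55 - j106.6 V.
Step 3 — Convert to polar: |V_total| = 112.7 V, ∠V_total = -108.9°.

V_total = 112.7∠-108.9° V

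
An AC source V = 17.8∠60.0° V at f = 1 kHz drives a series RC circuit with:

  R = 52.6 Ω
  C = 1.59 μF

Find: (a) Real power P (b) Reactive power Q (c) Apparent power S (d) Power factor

Step 1 — Angular frequency: ω = 2π·f = 2π·1000 = 6283 rad/s.
Step 2 — Component impedances:
  R: Z = R = 52.6 Ω
  C: Z = 1/(jωC) = -j/(ω·C) = 0 - j100.1 Ω
Step 3 — Series combination: Z_total = R + C = 52.6 - j100.1 Ω = 113.1∠-62.3° Ω.
Step 4 — Source phasor: V = 17.8∠60.0° V = 8.9 + j15.42 V.
Step 5 — Current: I = V / Z = -0.08407 + j0.1331 A = 0.1574∠122.3° A.
Step 6 — Complex power: S = V·I* = 1.303 - j2.48 VA.
Step 7 — Real power: P = Re(S) = 1.303 W.
Step 8 — Reactive power: Q = Im(S) = -2.48 VAR.
Step 9 — Apparent power: |S| = 2.802 VA.
Step 10 — Power factor: PF = P/|S| = 0.4652 (leading).

(a) P = 1.303 W  (b) Q = -2.48 VAR  (c) S = 2.802 VA  (d) PF = 0.4652 (leading)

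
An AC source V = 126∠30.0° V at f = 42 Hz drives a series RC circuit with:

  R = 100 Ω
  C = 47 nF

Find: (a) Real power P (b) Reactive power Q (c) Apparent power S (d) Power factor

Step 1 — Angular frequency: ω = 2π·f = 2π·42 = 263.9 rad/s.
Step 2 — Component impedances:
  R: Z = R = 100 Ω
  C: Z = 1/(jωC) = -j/(ω·C) = 0 - j8.063e+04 Ω
Step 3 — Series combination: Z_total = R + C = 100 - j8.063e+04 Ω = 8.063e+04∠-89.9° Ω.
Step 4 — Source phasor: V = 126∠30.0° V = 109.1 + j63 V.
Step 5 — Current: I = V / Z = -0.0007797 + j0.001354 A = 0.001563∠119.9° A.
Step 6 — Complex power: S = V·I* = 0.0002442 - j0.1969 VA.
Step 7 — Real power: P = Re(S) = 0.0002442 W.
Step 8 — Reactive power: Q = Im(S) = -0.1969 VAR.
Step 9 — Apparent power: |S| = 0.1969 VA.
Step 10 — Power factor: PF = P/|S| = 0.00124 (leading).

(a) P = 0.0002442 W  (b) Q = -0.1969 VAR  (c) S = 0.1969 VA  (d) PF = 0.00124 (leading)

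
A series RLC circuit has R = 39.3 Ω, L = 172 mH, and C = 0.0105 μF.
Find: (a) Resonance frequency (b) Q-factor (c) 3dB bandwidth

Step 1 — Resonance: ω₀ = 1/√(LC) = 1/√(0.172·1.05e-08) = 2.353e+04 rad/s.
Step 2 — f₀ = ω₀/(2π) = 3745 Hz.
Step 3 — Series Q: Q = ω₀L/R = 2.353e+04·0.172/39.3 = 103.
Step 4 — Bandwidth: Δω = ω₀/Q = 228.5 rad/s; BW = Δω/(2π) = 36.37 Hz.

(a) f₀ = 3745 Hz  (b) Q = 103  (c) BW = 36.37 Hz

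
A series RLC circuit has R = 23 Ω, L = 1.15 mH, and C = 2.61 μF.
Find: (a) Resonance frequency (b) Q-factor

Step 1 — Resonance condition Im(Z)=0 gives ω₀ = 1/√(LC).
Step 2 — ω₀ = 1/√(0.00115·2.61e-06) = 1.825e+04 rad/s.
Step 3 — f₀ = ω₀/(2π) = 2905 Hz.
Step 4 — Series Q: Q = ω₀L/R = 1.825e+04·0.00115/23 = 0.9126.

(a) f₀ = 2905 Hz  (b) Q = 0.9126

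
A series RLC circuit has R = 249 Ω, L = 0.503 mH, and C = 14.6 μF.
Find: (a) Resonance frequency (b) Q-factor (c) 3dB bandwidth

Step 1 — Resonance: ω₀ = 1/√(LC) = 1/√(0.000503·1.46e-05) = 1.167e+04 rad/s.
Step 2 — f₀ = ω₀/(2π) = 1857 Hz.
Step 3 — Series Q: Q = ω₀L/R = 1.167e+04·0.000503/249 = 0.02357.
Step 4 — Bandwidth: Δω = ω₀/Q = 4.95e+05 rad/s; BW = Δω/(2π) = 7.879e+04 Hz.

(a) f₀ = 1857 Hz  (b) Q = 0.02357  (c) BW = 7.879e+04 Hz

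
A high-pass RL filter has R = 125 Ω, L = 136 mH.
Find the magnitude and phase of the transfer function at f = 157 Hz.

Step 1 — Angular frequency: ω = 2π·157 = 986.5 rad/s.
Step 2 — Transfer function: H(jω) = jωL/(R + jωL).
Step 3 — Numerator jωL = j·134.2; denominator R + jωL = 125 + j134.2.
Step 4 — H = 0.5353 + j0.4988.
Step 5 — Magnitude: |H| = 0.7316 (-2.7 dB); phase: φ = 43.0°.

|H| = 0.7316 (-2.7 dB), φ = 43.0°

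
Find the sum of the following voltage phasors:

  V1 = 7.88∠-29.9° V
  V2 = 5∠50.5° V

Step 1 — Convert each phasor to rectangular form:
  V1 = 7.88·(cos(-29.9°) + j·sin(-29.9°)) = 6.831 - j3.928 V
  V2 = 5·(cos(50.5°) + j·sin(50.5°)) = 3.18 + j3.858 V
Step 2 — Sum components: V_total = 10.01 - j0.06996 V.
Step 3 — Convert to polar: |V_total| = 10.01 V, ∠V_total = -0.4°.

V_total = 10.01∠-0.4° V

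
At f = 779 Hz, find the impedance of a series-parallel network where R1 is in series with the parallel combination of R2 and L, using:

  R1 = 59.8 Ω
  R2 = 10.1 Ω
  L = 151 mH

Step 1 — Angular frequency: ω = 2π·f = 2π·779 = 4895 rad/s.
Step 2 — Component impedances:
  R1: Z = R = 59.8 Ω
  R2: Z = R = 10.1 Ω
  L: Z = jωL = j·4895·0.151 = 0 + j739.1 Ω
Step 3 — Parallel branch: R2 || L = 1/(1/R2 + 1/L) = 10.1 + j0.138 Ω.
Step 4 — Series with R1: Z_total = R1 + (R2 || L) = 69.9 + j0.138 Ω = 69.9∠0.1° Ω.

Z = 69.9 + j0.138 Ω = 69.9∠0.1° Ω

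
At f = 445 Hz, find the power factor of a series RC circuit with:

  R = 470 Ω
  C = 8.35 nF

Step 1 — Angular frequency: ω = 2π·f = 2π·445 = 2796 rad/s.
Step 2 — Component impedances:
  R: Z = R = 470 Ω
  C: Z = 1/(jωC) = -j/(ω·C) = 0 - j4.283e+04 Ω
Step 3 — Series combination: Z_total = R + C = 470 - j4.283e+04 Ω = 4.284e+04∠-89.4° Ω.
Step 4 — Power factor: PF = cos(φ) = Re(Z)/|Z| = 470/4.284e+04 = 0.01097.
Step 5 — Type: Im(Z) = -4.283e+04 ⇒ leading (phase φ = -89.4°).

PF = 0.01097 (leading, φ = -89.4°)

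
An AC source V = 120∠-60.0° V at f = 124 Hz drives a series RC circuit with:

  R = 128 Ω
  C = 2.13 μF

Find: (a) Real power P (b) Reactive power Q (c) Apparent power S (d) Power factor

Step 1 — Angular frequency: ω = 2π·f = 2π·124 = 779.1 rad/s.
Step 2 — Component impedances:
  R: Z = R = 128 Ω
  C: Z = 1/(jωC) = -j/(ω·C) = 0 - j602.6 Ω
Step 3 — Series combination: Z_total = R + C = 128 - j602.6 Ω = 616∠-78.0° Ω.
Step 4 — Source phasor: V = 120∠-60.0° V = 60 - j103.9 V.
Step 5 — Current: I = V / Z = 0.1853 + j0.06022 A = 0.1948∠18.0° A.
Step 6 — Complex power: S = V·I* = 4.857 - j22.87 VA.
Step 7 — Real power: P = Re(S) = 4.857 W.
Step 8 — Reactive power: Q = Im(S) = -22.87 VAR.
Step 9 — Apparent power: |S| = 23.38 VA.
Step 10 — Power factor: PF = P/|S| = 0.2078 (leading).

(a) P = 4.857 W  (b) Q = -22.87 VAR  (c) S = 23.38 VA  (d) PF = 0.2078 (leading)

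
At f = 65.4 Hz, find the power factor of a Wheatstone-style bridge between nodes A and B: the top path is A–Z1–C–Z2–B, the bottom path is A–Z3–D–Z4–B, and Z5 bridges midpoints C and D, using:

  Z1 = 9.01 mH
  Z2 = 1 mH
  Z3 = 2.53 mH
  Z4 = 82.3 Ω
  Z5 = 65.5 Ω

Step 1 — Angular frequency: ω = 2π·f = 2π·65.4 = 410.9 rad/s.
Step 2 — Component impedances:
  Z1: Z = jωL = j·410.9·0.00901 = 0 + j3.702 Ω
  Z2: Z = jωL = j·410.9·0.001 = 0 + j0.4109 Ω
  Z3: Z = jωL = j·410.9·0.00253 = 0 + j1.04 Ω
  Z4: Z = R = 82.3 Ω
  Z5: Z = R = 65.5 Ω
Step 3 — Bridge requires nodal analysis (the Z5 bridge couples midpoints C and D, so the two paths cannot be reduced to a simple series/parallel combination). Setting node B to ground and injecting 1 A at node A, the 3-node admittance system at A, C, D solves to V_A = Z_AB = 0.4077 + j4.059 Ω = 4.08∠84.3° Ω.
Step 4 — Power factor: PF = cos(φ) = Re(Z)/|Z| = 0.40773/4.0799 = 0.09994.
Step 5 — Type: Im(Z) = 4.059 ⇒ lagging (phase φ = 84.3°).

PF = 0.09994 (lagging, φ = 84.3°)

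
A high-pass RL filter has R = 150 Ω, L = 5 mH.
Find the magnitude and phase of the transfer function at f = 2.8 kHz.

Step 1 — Angular frequency: ω = 2π·2800 = 1.759e+04 rad/s.
Step 2 — Transfer function: H(jω) = jωL/(R + jωL).
Step 3 — Numerator jωL = j·87.96; denominator R + jωL = 150 + j87.96.
Step 4 — H = 0.2559 + j0.4364.
Step 5 — Magnitude: |H| = 0.5059 (-5.9 dB); phase: φ = 59.6°.

|H| = 0.5059 (-5.9 dB), φ = 59.6°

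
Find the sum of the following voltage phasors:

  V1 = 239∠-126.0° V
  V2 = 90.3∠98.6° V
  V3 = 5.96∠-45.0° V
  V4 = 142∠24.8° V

Step 1 — Convert each phasor to rectangular form:
  V1 = 239·(cos(-126.0°) + j·sin(-126.0°)) = -140.5 - j193.4 V
  V2 = 90.3·(cos(98.6°) + j·sin(98.6°)) = -13.5 + j89.28 V
  V3 = 5.96·(cos(-45.0°) + j·sin(-45.0°)) = 4.214 - j4.214 V
  V4 = 142·(cos(24.8°) + j·sin(24.8°)) = 128.9 + j59.56 V
Step 2 — Sum components: V_total = -20.86 - j48.72 V.
Step 3 — Convert to polar: |V_total| = 53 V, ∠V_total = -113.2°.

V_total = 53∠-113.2° V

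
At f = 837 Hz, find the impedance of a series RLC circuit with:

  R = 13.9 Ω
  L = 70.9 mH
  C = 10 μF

Step 1 — Angular frequency: ω = 2π·f = 2π·837 = 5259 rad/s.
Step 2 — Component impedances:
  R: Z = R = 13.9 Ω
  L: Z = jωL = j·5259·0.0709 = 0 + j372.9 Ω
  C: Z = 1/(jωC) = -j/(ω·C) = 0 - j19.01 Ω
Step 3 — Series combination: Z_total = R + L + C = 13.9 + j353.9 Ω = 354.1∠87.8° Ω.

Z = 13.9 + j353.9 Ω = 354.1∠87.8° Ω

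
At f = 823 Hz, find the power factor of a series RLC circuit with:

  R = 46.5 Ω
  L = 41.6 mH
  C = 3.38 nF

Step 1 — Angular frequency: ω = 2π·f = 2π·823 = 5171 rad/s.
Step 2 — Component impedances:
  R: Z = R = 46.5 Ω
  L: Z = jωL = j·5171·0.0416 = 0 + j215.1 Ω
  C: Z = 1/(jωC) = -j/(ω·C) = 0 - j5.721e+04 Ω
Step 3 — Series combination: Z_total = R + L + C = 46.5 - j5.7e+04 Ω = 5.7e+04∠-90.0° Ω.
Step 4 — Power factor: PF = cos(φ) = Re(Z)/|Z| = 46.5/5.7e+04 = 0.0008158.
Step 5 — Type: Im(Z) = -5.7e+04 ⇒ leading (phase φ = -90.0°).

PF = 0.0008158 (leading, φ = -90.0°)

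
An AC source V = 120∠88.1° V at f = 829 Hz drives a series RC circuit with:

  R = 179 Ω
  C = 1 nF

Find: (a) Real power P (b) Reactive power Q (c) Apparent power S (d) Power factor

Step 1 — Angular frequency: ω = 2π·f = 2π·829 = 5209 rad/s.
Step 2 — Component impedances:
  R: Z = R = 179 Ω
  C: Z = 1/(jωC) = -j/(ω·C) = 0 - j1.92e+05 Ω
Step 3 — Series combination: Z_total = R + C = 179 - j1.92e+05 Ω = 1.92e+05∠-89.9° Ω.
Step 4 — Source phasor: V = 120∠88.1° V = 3.979 + j119.9 V.
Step 5 — Current: I = V / Z = -0.0006247 + j2.131e-05 A = 0.0006251∠178.0° A.
Step 6 — Complex power: S = V·I* = 6.993e-05 - j0.07501 VA.
Step 7 — Real power: P = Re(S) = 6.993e-05 W.
Step 8 — Reactive power: Q = Im(S) = -0.07501 VAR.
Step 9 — Apparent power: |S| = 0.07501 VA.
Step 10 — Power factor: PF = P/|S| = 0.0009324 (leading).

(a) P = 6.993e-05 W  (b) Q = -0.07501 VAR  (c) S = 0.07501 VA  (d) PF = 0.0009324 (leading)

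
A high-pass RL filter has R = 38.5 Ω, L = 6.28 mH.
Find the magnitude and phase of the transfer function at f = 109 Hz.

Step 1 — Angular frequency: ω = 2π·109 = 684.9 rad/s.
Step 2 — Transfer function: H(jω) = jωL/(R + jωL).
Step 3 — Numerator jωL = j·4.301; denominator R + jωL = 38.5 + j4.301.
Step 4 — H = 0.01233 + j0.1103.
Step 5 — Magnitude: |H| = 0.111 (-19.1 dB); phase: φ = 83.6°.

|H| = 0.111 (-19.1 dB), φ = 83.6°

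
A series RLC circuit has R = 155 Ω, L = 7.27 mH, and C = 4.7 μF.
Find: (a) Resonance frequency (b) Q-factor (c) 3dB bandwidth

Step 1 — Resonance: ω₀ = 1/√(LC) = 1/√(0.00727·4.7e-06) = 5410 rad/s.
Step 2 — f₀ = ω₀/(2π) = 861 Hz.
Step 3 — Series Q: Q = ω₀L/R = 5410·0.00727/155 = 0.2537.
Step 4 — Bandwidth: Δω = ω₀/Q = 2.132e+04 rad/s; BW = Δω/(2π) = 3393 Hz.

(a) f₀ = 861 Hz  (b) Q = 0.2537  (c) BW = 3393 Hz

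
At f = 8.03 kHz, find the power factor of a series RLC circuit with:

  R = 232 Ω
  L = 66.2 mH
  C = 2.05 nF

Step 1 — Angular frequency: ω = 2π·f = 2π·8030 = 5.045e+04 rad/s.
Step 2 — Component impedances:
  R: Z = R = 232 Ω
  L: Z = jωL = j·5.045e+04·0.0662 = 0 + j3340 Ω
  C: Z = 1/(jωC) = -j/(ω·C) = 0 - j9668 Ω
Step 3 — Series combination: Z_total = R + L + C = 232 - j6328 Ω = 6333∠-87.9° Ω.
Step 4 — Power factor: PF = cos(φ) = Re(Z)/|Z| = 232/6332.5 = 0.03664.
Step 5 — Type: Im(Z) = -6328 ⇒ leading (phase φ = -87.9°).

PF = 0.03664 (leading, φ = -87.9°)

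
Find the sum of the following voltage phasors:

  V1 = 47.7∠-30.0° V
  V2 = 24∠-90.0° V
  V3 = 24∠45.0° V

Step 1 — Convert each phasor to rectangular form:
  V1 = 47.7·(cos(-30.0°) + j·sin(-30.0°)) = 41.31 - j23.85 V
  V2 = 24·(cos(-90.0°) + j·sin(-90.0°)) = 0 - j24 V
  V3 = 24·(cos(45.0°) + j·sin(45.0°)) = 16.97 + j16.97 V
Step 2 — Sum components: V_total = 58.28 - j30.88 V.
Step 3 — Convert to polar: |V_total| = 65.96 V, ∠V_total = -27.9°.

V_total = 65.96∠-27.9° V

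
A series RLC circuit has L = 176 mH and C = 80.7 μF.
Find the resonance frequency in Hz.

Step 1 — Resonance condition Im(Z)=0 gives ω₀ = 1/√(LC).
Step 2 — ω₀ = 1/√(0.176·8.07e-05) = 265.3 rad/s.
Step 3 — f₀ = ω₀/(2π) = 42.23 Hz.

f₀ = 42.23 Hz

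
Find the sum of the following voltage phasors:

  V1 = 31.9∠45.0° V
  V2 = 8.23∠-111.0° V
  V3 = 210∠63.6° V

Step 1 — Convert each phasor to rectangular form:
  V1 = 31.9·(cos(45.0°) + j·sin(45.0°)) = 22.56 + j22.56 V
  V2 = 8.23·(cos(-111.0°) + j·sin(-111.0°)) = -2.949 - j7.683 V
  V3 = 210·(cos(63.6°) + j·sin(63.6°)) = 93.37 + j188.1 V
Step 2 — Sum components: V_total = 113 + j203 V.
Step 3 — Convert to polar: |V_total| = 232.3 V, ∠V_total = 60.9°.

V_total = 232.3∠60.9° V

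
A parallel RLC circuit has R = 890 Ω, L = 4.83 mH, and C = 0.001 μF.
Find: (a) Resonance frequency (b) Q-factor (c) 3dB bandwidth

Step 1 — Resonance: ω₀ = 1/√(LC) = 1/√(0.00483·1e-09) = 4.55e+05 rad/s.
Step 2 — f₀ = ω₀/(2π) = 7.242e+04 Hz.
Step 3 — Parallel Q: Q = R/(ω₀L) = 890/(4.55e+05·0.00483) = 0.405.
Step 4 — Bandwidth: Δω = ω₀/Q = 1.124e+06 rad/s; BW = Δω/(2π) = 1.788e+05 Hz.

(a) f₀ = 7.242e+04 Hz  (b) Q = 0.405  (c) BW = 1.788e+05 Hz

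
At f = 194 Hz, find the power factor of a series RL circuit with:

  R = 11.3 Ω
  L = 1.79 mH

Step 1 — Angular frequency: ω = 2π·f = 2π·194 = 1219 rad/s.
Step 2 — Component impedances:
  R: Z = R = 11.3 Ω
  L: Z = jωL = j·1219·0.00179 = 0 + j2.182 Ω
Step 3 — Series combination: Z_total = R + L = 11.3 + j2.182 Ω = 11.51∠10.9° Ω.
Step 4 — Power factor: PF = cos(φ) = Re(Z)/|Z| = 11.3/11.5087 = 0.9819.
Step 5 — Type: Im(Z) = 2.182 ⇒ lagging (phase φ = 10.9°).

PF = 0.9819 (lagging, φ = 10.9°)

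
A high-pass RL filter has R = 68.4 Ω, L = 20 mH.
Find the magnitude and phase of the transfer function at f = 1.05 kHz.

Step 1 — Angular frequency: ω = 2π·1050 = 6597 rad/s.
Step 2 — Transfer function: H(jω) = jωL/(R + jωL).
Step 3 — Numerator jωL = j·131.9; denominator R + jωL = 68.4 + j131.9.
Step 4 — H = 0.7882 + j0.4086.
Step 5 — Magnitude: |H| = 0.8878 (-1.0 dB); phase: φ = 27.4°.

|H| = 0.8878 (-1.0 dB), φ = 27.4°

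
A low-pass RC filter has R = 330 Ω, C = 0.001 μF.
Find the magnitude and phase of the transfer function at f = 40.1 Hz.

Step 1 — Angular frequency: ω = 2π·40.1 = 252 rad/s.
Step 2 — Transfer function: H(jω) = 1/(1 + jωRC).
Step 3 — Denominator: 1 + jωRC = 1 + j·252·330·1e-09 = 1 + j8.315e-05.
Step 4 — H = 1 - j8.315e-05.
Step 5 — Magnitude: |H| = 1 (-0.0 dB); phase: φ = -0.0°.

|H| = 1 (-0.0 dB), φ = -0.0°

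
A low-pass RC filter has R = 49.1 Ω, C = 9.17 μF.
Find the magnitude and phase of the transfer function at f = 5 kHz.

Step 1 — Angular frequency: ω = 2π·5000 = 3.142e+04 rad/s.
Step 2 — Transfer function: H(jω) = 1/(1 + jωRC).
Step 3 — Denominator: 1 + jωRC = 1 + j·3.142e+04·49.1·9.17e-06 = 1 + j14.14.
Step 4 — H = 0.004973 - j0.07035.
Step 5 — Magnitude: |H| = 0.07052 (-23.0 dB); phase: φ = -86.0°.

|H| = 0.07052 (-23.0 dB), φ = -86.0°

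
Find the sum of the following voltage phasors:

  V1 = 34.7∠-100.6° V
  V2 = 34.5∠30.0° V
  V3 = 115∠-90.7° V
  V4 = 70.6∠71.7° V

Step 1 — Convert each phasor to rectangular form:
  V1 = 34.7·(cos(-100.6°) + j·sin(-100.6°)) = -6.383 - j34.11 V
  V2 = 34.5·(cos(30.0°) + j·sin(30.0°)) = 29.88 + j17.25 V
  V3 = 115·(cos(-90.7°) + j·sin(-90.7°)) = -1.405 - j115 V
  V4 = 70.6·(cos(71.7°) + j·sin(71.7°)) = 22.17 + j67.03 V
Step 2 — Sum components: V_total = 44.26 - j64.82 V.
Step 3 — Convert to polar: |V_total| = 78.49 V, ∠V_total = -55.7°.

V_total = 78.49∠-55.7° V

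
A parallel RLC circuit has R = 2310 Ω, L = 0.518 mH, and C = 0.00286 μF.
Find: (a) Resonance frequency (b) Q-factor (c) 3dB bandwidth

Step 1 — Resonance: ω₀ = 1/√(LC) = 1/√(0.000518·2.86e-09) = 8.216e+05 rad/s.
Step 2 — f₀ = ω₀/(2π) = 1.308e+05 Hz.
Step 3 — Parallel Q: Q = R/(ω₀L) = 2310/(8.216e+05·0.000518) = 5.428.
Step 4 — Bandwidth: Δω = ω₀/Q = 1.514e+05 rad/s; BW = Δω/(2π) = 2.409e+04 Hz.

(a) f₀ = 1.308e+05 Hz  (b) Q = 5.428  (c) BW = 2.409e+04 Hz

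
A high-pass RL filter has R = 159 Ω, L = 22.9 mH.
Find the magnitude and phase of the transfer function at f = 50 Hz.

Step 1 — Angular frequency: ω = 2π·50 = 314.2 rad/s.
Step 2 — Transfer function: H(jω) = jωL/(R + jωL).
Step 3 — Numerator jωL = j·7.194; denominator R + jωL = 159 + j7.194.
Step 4 — H = 0.002043 + j0.04515.
Step 5 — Magnitude: |H| = 0.0452 (-26.9 dB); phase: φ = 87.4°.

|H| = 0.0452 (-26.9 dB), φ = 87.4°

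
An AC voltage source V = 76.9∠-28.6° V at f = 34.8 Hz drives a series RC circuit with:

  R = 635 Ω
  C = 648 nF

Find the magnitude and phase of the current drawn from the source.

Step 1 — Angular frequency: ω = 2π·f = 2π·34.8 = 218.7 rad/s.
Step 2 — Component impedances:
  R: Z = R = 635 Ω
  C: Z = 1/(jωC) = -j/(ω·C) = 0 - j7058 Ω
Step 3 — Series combination: Z_total = R + C = 635 - j7058 Ω = 7086∠-84.9° Ω.
Step 4 — Source phasor: V = 76.9∠-28.6° V = 67.52 - j36.81 V.
Step 5 — Ohm's law: I = V / Z_total = (67.52 - j36.81) / (635 - j7058) = 0.006028 + j0.009024 A.
Step 6 — Convert to polar: |I| = 0.01085 A, ∠I = 56.3°.

I = 0.01085∠56.3° A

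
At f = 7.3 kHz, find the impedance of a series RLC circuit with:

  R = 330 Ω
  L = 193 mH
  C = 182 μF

Step 1 — Angular frequency: ω = 2π·f = 2π·7300 = 4.587e+04 rad/s.
Step 2 — Component impedances:
  R: Z = R = 330 Ω
  L: Z = jωL = j·4.587e+04·0.193 = 0 + j8852 Ω
  C: Z = 1/(jωC) = -j/(ω·C) = 0 - j0.1198 Ω
Step 3 — Series combination: Z_total = R + L + C = 330 + j8852 Ω = 8858∠87.9° Ω.

Z = 330 + j8852 Ω = 8858∠87.9° Ω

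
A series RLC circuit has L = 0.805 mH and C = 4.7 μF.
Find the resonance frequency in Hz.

Step 1 — Resonance condition Im(Z)=0 gives ω₀ = 1/√(LC).
Step 2 — ω₀ = 1/√(0.000805·4.7e-06) = 1.626e+04 rad/s.
Step 3 — f₀ = ω₀/(2π) = 2587 Hz.

f₀ = 2587 Hz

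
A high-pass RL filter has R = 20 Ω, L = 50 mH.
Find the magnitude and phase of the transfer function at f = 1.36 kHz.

Step 1 — Angular frequency: ω = 2π·1360 = 8545 rad/s.
Step 2 — Transfer function: H(jω) = jωL/(R + jωL).
Step 3 — Numerator jωL = j·427.3; denominator R + jωL = 20 + j427.3.
Step 4 — H = 0.9978 + j0.04671.
Step 5 — Magnitude: |H| = 0.9989 (-0.0 dB); phase: φ = 2.7°.

|H| = 0.9989 (-0.0 dB), φ = 2.7°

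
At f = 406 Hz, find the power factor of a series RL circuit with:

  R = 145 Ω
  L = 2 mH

Step 1 — Angular frequency: ω = 2π·f = 2π·406 = 2551 rad/s.
Step 2 — Component impedances:
  R: Z = R = 145 Ω
  L: Z = jωL = j·2551·0.002 = 0 + j5.102 Ω
Step 3 — Series combination: Z_total = R + L = 145 + j5.102 Ω = 145.1∠2.0° Ω.
Step 4 — Power factor: PF = cos(φ) = Re(Z)/|Z| = 145/145.09 = 0.9994.
Step 5 — Type: Im(Z) = 5.102 ⇒ lagging (phase φ = 2.0°).

PF = 0.9994 (lagging, φ = 2.0°)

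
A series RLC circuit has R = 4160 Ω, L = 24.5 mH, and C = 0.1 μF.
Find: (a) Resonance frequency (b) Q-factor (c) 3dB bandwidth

Step 1 — Resonance condition Im(Z)=0 gives ω₀ = 1/√(LC).
Step 2 — ω₀ = 1/√(0.0245·1e-07) = 2.02e+04 rad/s.
Step 3 — f₀ = ω₀/(2π) = 3215 Hz.
Step 4 — Series Q: Q = ω₀L/R = 2.02e+04·0.0245/4160 = 0.119.
Step 5 — 3dB bandwidth: Δω = ω₀/Q = 1.698e+05 rad/s; BW = Δω/(2π) = 2.702e+04 Hz.

(a) f₀ = 3215 Hz  (b) Q = 0.119  (c) BW = 2.702e+04 Hz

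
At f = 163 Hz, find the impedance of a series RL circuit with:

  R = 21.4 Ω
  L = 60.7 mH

Step 1 — Angular frequency: ω = 2π·f = 2π·163 = 1024 rad/s.
Step 2 — Component impedances:
  R: Z = R = 21.4 Ω
  L: Z = jωL = j·1024·0.0607 = 0 + j62.17 Ω
Step 3 — Series combination: Z_total = R + L = 21.4 + j62.17 Ω = 65.75∠71.0° Ω.

Z = 21.4 + j62.17 Ω = 65.75∠71.0° Ω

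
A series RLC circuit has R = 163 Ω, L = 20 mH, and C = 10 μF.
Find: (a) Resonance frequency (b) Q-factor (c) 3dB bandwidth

Step 1 — Resonance: ω₀ = 1/√(LC) = 1/√(0.02·1e-05) = 2236 rad/s.
Step 2 — f₀ = ω₀/(2π) = 355.9 Hz.
Step 3 — Series Q: Q = ω₀L/R = 2236·0.02/163 = 0.2744.
Step 4 — Bandwidth: Δω = ω₀/Q = 8150 rad/s; BW = Δω/(2π) = 1297 Hz.

(a) f₀ = 355.9 Hz  (b) Q = 0.2744  (c) BW = 1297 Hz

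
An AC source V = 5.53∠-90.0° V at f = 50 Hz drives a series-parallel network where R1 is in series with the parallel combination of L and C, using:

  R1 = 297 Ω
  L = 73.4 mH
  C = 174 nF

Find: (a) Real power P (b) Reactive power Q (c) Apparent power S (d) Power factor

Step 1 — Angular frequency: ω = 2π·f = 2π·50 = 314.2 rad/s.
Step 2 — Component impedances:
  R1: Z = R = 297 Ω
  L: Z = jωL = j·314.2·0.0734 = 0 + j23.06 Ω
  C: Z = 1/(jωC) = -j/(ω·C) = 0 - j1.829e+04 Ω
Step 3 — Parallel branch: L || C = 1/(1/L + 1/C) = 0 + j23.09 Ω.
Step 4 — Series with R1: Z_total = R1 + (L || C) = 297 + j23.09 Ω = 297.9∠4.4° Ω.
Step 5 — Source phasor: V = 5.53∠-90.0° V = 0 - j5.53 V.
Step 6 — Current: I = V / Z = -0.001439 - j0.01851 A = 0.01856∠-94.4° A.
Step 7 — Complex power: S = V·I* = 0.1023 + j0.007956 VA.
Step 8 — Real power: P = Re(S) = 0.1023 W.
Step 9 — Reactive power: Q = Im(S) = 0.007956 VAR.
Step 10 — Apparent power: |S| = 0.1027 VA.
Step 11 — Power factor: PF = P/|S| = 0.997 (lagging).

(a) P = 0.1023 W  (b) Q = 0.007956 VAR  (c) S = 0.1027 VA  (d) PF = 0.997 (lagging)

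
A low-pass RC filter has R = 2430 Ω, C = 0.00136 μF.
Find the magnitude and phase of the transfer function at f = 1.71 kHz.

Step 1 — Angular frequency: ω = 2π·1710 = 1.074e+04 rad/s.
Step 2 — Transfer function: H(jω) = 1/(1 + jωRC).
Step 3 — Denominator: 1 + jωRC = 1 + j·1.074e+04·2430·1.36e-09 = 1 + j0.03551.
Step 4 — H = 0.9987 - j0.03546.
Step 5 — Magnitude: |H| = 0.9994 (-0.0 dB); phase: φ = -2.0°.

|H| = 0.9994 (-0.0 dB), φ = -2.0°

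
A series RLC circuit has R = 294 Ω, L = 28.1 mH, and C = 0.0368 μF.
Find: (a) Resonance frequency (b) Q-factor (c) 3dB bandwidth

Step 1 — Resonance condition Im(Z)=0 gives ω₀ = 1/√(LC).
Step 2 — ω₀ = 1/√(0.0281·3.68e-08) = 3.11e+04 rad/s.
Step 3 — f₀ = ω₀/(2π) = 4949 Hz.
Step 4 — Series Q: Q = ω₀L/R = 3.11e+04·0.0281/294 = 2.972.
Step 5 — 3dB bandwidth: Δω = ω₀/Q = 1.046e+04 rad/s; BW = Δω/(2π) = 1665 Hz.

(a) f₀ = 4949 Hz  (b) Q = 2.972  (c) BW = 1665 Hz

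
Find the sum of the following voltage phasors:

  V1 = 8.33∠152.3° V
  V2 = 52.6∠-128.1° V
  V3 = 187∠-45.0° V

Step 1 — Convert each phasor to rectangular form:
  V1 = 8.33·(cos(152.3°) + j·sin(152.3°)) = -7.375 + j3.872 V
  V2 = 52.6·(cos(-128.1°) + j·sin(-128.1°)) = -32.46 - j41.39 V
  V3 = 187·(cos(-45.0°) + j·sin(-45.0°)) = 132.2 - j132.2 V
Step 2 — Sum components: V_total = 92.4 - j169.7 V.
Step 3 — Convert to polar: |V_total| = 193.3 V, ∠V_total = -61.4°.

V_total = 193.3∠-61.4° V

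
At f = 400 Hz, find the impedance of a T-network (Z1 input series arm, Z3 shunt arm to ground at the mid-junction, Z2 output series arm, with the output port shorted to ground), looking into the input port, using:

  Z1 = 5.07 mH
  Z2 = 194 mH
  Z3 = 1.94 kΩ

Step 1 — Angular frequency: ω = 2π·f = 2π·400 = 2513 rad/s.
Step 2 — Component impedances:
  Z1: Z = jωL = j·2513·0.00507 = 0 + j12.74 Ω
  Z2: Z = jωL = j·2513·0.194 = 0 + j487.6 Ω
  Z3: Z = R = 1940 Ω
Step 3 — With the output port shorted to ground, the output series arm Z2 runs from the junction to ground; the shunt arm Z3 also runs from the junction to ground. They appear in parallel: Z3 || Z2 = 115.3 + j458.6 Ω.
Step 4 — Series with input arm Z1: Z_in = Z1 + (Z3 || Z2) = 115.3 + j471.3 Ω = 485.2∠76.3° Ω.

Z = 115.3 + j471.3 Ω = 485.2∠76.3° Ω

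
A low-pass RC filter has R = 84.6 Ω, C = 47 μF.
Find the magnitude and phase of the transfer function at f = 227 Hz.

Step 1 — Angular frequency: ω = 2π·227 = 1426 rad/s.
Step 2 — Transfer function: H(jω) = 1/(1 + jωRC).
Step 3 — Denominator: 1 + jωRC = 1 + j·1426·84.6·4.7e-05 = 1 + j5.671.
Step 4 — H = 0.03015 - j0.171.
Step 5 — Magnitude: |H| = 0.1737 (-15.2 dB); phase: φ = -80.0°.

|H| = 0.1737 (-15.2 dB), φ = -80.0°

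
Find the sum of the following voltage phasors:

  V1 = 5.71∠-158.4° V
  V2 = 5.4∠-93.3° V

Step 1 — Convert each phasor to rectangular form:
  V1 = 5.71·(cos(-158.4°) + j·sin(-158.4°)) = -5.309 - j2.102 V
  V2 = 5.4·(cos(-93.3°) + j·sin(-93.3°)) = -0.3108 - j5.391 V
Step 2 — Sum components: V_total = -5.62 - j7.493 V.
Step 3 — Convert to polar: |V_total| = 9.366 V, ∠V_total = -126.9°.

V_total = 9.366∠-126.9° V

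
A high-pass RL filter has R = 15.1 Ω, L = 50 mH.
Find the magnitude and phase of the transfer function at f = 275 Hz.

Step 1 — Angular frequency: ω = 2π·275 = 1728 rad/s.
Step 2 — Transfer function: H(jω) = jωL/(R + jωL).
Step 3 — Numerator jωL = j·86.39; denominator R + jωL = 15.1 + j86.39.
Step 4 — H = 0.9704 + j0.1696.
Step 5 — Magnitude: |H| = 0.9851 (-0.1 dB); phase: φ = 9.9°.

|H| = 0.9851 (-0.1 dB), φ = 9.9°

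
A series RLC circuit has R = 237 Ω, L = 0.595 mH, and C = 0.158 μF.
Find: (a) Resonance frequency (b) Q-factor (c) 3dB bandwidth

Step 1 — Resonance: ω₀ = 1/√(LC) = 1/√(0.000595·1.58e-07) = 1.031e+05 rad/s.
Step 2 — f₀ = ω₀/(2π) = 1.641e+04 Hz.
Step 3 — Series Q: Q = ω₀L/R = 1.031e+05·0.000595/237 = 0.2589.
Step 4 — Bandwidth: Δω = ω₀/Q = 3.983e+05 rad/s; BW = Δω/(2π) = 6.339e+04 Hz.

(a) f₀ = 1.641e+04 Hz  (b) Q = 0.2589  (c) BW = 6.339e+04 Hz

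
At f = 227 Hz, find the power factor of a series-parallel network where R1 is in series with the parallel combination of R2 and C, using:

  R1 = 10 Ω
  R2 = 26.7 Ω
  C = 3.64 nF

Step 1 — Angular frequency: ω = 2π·f = 2π·227 = 1426 rad/s.
Step 2 — Component impedances:
  R1: Z = R = 10 Ω
  R2: Z = R = 26.7 Ω
  C: Z = 1/(jωC) = -j/(ω·C) = 0 - j1.926e+05 Ω
Step 3 — Parallel branch: R2 || C = 1/(1/R2 + 1/C) = 26.7 - j0.003701 Ω.
Step 4 — Series with R1: Z_total = R1 + (R2 || C) = 36.7 - j0.003701 Ω = 36.7∠-0.0° Ω.
Step 5 — Power factor: PF = cos(φ) = Re(Z)/|Z| = 36.7/36.7 = 1.
Step 6 — Type: Im(Z) = -0.003701 ⇒ leading (phase φ = -0.0°).

PF = 1 (leading, φ = -0.0°)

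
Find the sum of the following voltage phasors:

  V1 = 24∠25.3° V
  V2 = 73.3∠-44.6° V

Step 1 — Convert each phasor to rectangular form:
  V1 = 24·(cos(25.3°) + j·sin(25.3°)) = 21.7 + j10.26 V
  V2 = 73.3·(cos(-44.6°) + j·sin(-44.6°)) = 52.19 - j51.47 V
Step 2 — Sum components: V_total = 73.89 - j41.21 V.
Step 3 — Convert to polar: |V_total| = 84.61 V, ∠V_total = -29.2°.

V_total = 84.61∠-29.2° V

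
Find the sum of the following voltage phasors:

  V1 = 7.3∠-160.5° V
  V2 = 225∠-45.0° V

Step 1 — Convert each phasor to rectangular form:
  V1 = 7.3·(cos(-160.5°) + j·sin(-160.5°)) = -6.881 - j2.437 V
  V2 = 225·(cos(-45.0°) + j·sin(-45.0°)) = 159.1 - j159.1 V
Step 2 — Sum components: V_total = 152.2 - j161.5 V.
Step 3 — Convert to polar: |V_total| = 222 V, ∠V_total = -46.7°.

V_total = 222∠-46.7° V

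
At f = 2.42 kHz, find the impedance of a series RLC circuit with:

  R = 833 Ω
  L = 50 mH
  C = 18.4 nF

Step 1 — Angular frequency: ω = 2π·f = 2π·2420 = 1.521e+04 rad/s.
Step 2 — Component impedances:
  R: Z = R = 833 Ω
  L: Z = jωL = j·1.521e+04·0.05 = 0 + j760.3 Ω
  C: Z = 1/(jωC) = -j/(ω·C) = 0 - j3574 Ω
Step 3 — Series combination: Z_total = R + L + C = 833 - j2814 Ω = 2935∠-73.5° Ω.

Z = 833 - j2814 Ω = 2935∠-73.5° Ω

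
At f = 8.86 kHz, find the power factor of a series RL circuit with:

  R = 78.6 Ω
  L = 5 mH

Step 1 — Angular frequency: ω = 2π·f = 2π·8860 = 5.567e+04 rad/s.
Step 2 — Component impedances:
  R: Z = R = 78.6 Ω
  L: Z = jωL = j·5.567e+04·0.005 = 0 + j278.3 Ω
Step 3 — Series combination: Z_total = R + L = 78.6 + j278.3 Ω = 289.2∠74.2° Ω.
Step 4 — Power factor: PF = cos(φ) = Re(Z)/|Z| = 78.6/289.2 = 0.2718.
Step 5 — Type: Im(Z) = 278.3 ⇒ lagging (phase φ = 74.2°).

PF = 0.2718 (lagging, φ = 74.2°)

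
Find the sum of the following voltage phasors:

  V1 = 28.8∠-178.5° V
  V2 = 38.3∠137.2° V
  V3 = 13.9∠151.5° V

Step 1 — Convert each phasor to rectangular form:
  V1 = 28.8·(cos(-178.5°) + j·sin(-178.5°)) = -28.79 - j0.7539 V
  V2 = 38.3·(cos(137.2°) + j·sin(137.2°)) = -28.1 + j26.02 V
  V3 = 13.9·(cos(151.5°) + j·sin(151.5°)) = -12.22 + j6.633 V
Step 2 — Sum components: V_total = -69.11 + j31.9 V.
Step 3 — Convert to polar: |V_total| = 76.12 V, ∠V_total = 155.2°.

V_total = 76.12∠155.2° V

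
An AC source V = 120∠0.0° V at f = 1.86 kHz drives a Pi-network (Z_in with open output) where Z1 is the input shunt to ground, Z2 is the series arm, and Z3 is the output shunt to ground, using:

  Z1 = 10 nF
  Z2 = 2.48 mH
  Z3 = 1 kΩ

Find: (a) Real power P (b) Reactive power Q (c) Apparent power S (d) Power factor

Step 1 — Angular frequency: ω = 2π·f = 2π·1860 = 1.169e+04 rad/s.
Step 2 — Component impedances:
  Z1: Z = 1/(jωC) = -j/(ω·C) = 0 - j8557 Ω
  Z2: Z = jωL = j·1.169e+04·0.00248 = 0 + j28.98 Ω
  Z3: Z = R = 1000 Ω
Step 3 — With open output, the series arm Z2 and the output shunt Z3 appear in series to ground: Z2 + Z3 = 1000 + j28.98 Ω.
Step 4 — Parallel with input shunt Z1: Z_in = Z1 || (Z2 + Z3) = 993.2 - j87.38 Ω = 997∠-5.0° Ω.
Step 5 — Source phasor: V = 120∠0.0° V = 120 V.
Step 6 — Current: I = V / Z = 0.1199 + j0.01055 A = 0.1204∠5.0° A.
Step 7 — Complex power: S = V·I* = 14.39 - j1.266 VA.
Step 8 — Real power: P = Re(S) = 14.39 W.
Step 9 — Reactive power: Q = Im(S) = -1.266 VAR.
Step 10 — Apparent power: |S| = 14.44 VA.
Step 11 — Power factor: PF = P/|S| = 0.9962 (leading).

(a) P = 14.39 W  (b) Q = -1.266 VAR  (c) S = 14.44 VA  (d) PF = 0.9962 (leading)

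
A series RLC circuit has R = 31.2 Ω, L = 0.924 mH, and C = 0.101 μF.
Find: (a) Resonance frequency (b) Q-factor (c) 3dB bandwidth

Step 1 — Resonance condition Im(Z)=0 gives ω₀ = 1/√(LC).
Step 2 — ω₀ = 1/√(0.000924·1.01e-07) = 1.035e+05 rad/s.
Step 3 — f₀ = ω₀/(2π) = 1.647e+04 Hz.
Step 4 — Series Q: Q = ω₀L/R = 1.035e+05·0.000924/31.2 = 3.066.
Step 5 — 3dB bandwidth: Δω = ω₀/Q = 3.377e+04 rad/s; BW = Δω/(2π) = 5374 Hz.

(a) f₀ = 1.647e+04 Hz  (b) Q = 3.066  (c) BW = 5374 Hz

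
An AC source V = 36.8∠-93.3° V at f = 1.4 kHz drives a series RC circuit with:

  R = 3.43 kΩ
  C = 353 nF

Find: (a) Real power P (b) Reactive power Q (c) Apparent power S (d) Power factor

Step 1 — Angular frequency: ω = 2π·f = 2π·1400 = 8796 rad/s.
Step 2 — Component impedances:
  R: Z = R = 3430 Ω
  C: Z = 1/(jωC) = -j/(ω·C) = 0 - j322 Ω
Step 3 — Series combination: Z_total = R + C = 3430 - j322 Ω = 3445∠-5.4° Ω.
Step 4 — Source phasor: V = 36.8∠-93.3° V = -2.118 - j36.74 V.
Step 5 — Current: I = V / Z = 0.0003847 - j0.01067 A = 0.01068∠-87.9° A.
Step 6 — Complex power: S = V·I* = 0.3914 - j0.03675 VA.
Step 7 — Real power: P = Re(S) = 0.3914 W.
Step 8 — Reactive power: Q = Im(S) = -0.03675 VAR.
Step 9 — Apparent power: |S| = 0.3931 VA.
Step 10 — Power factor: PF = P/|S| = 0.9956 (leading).

(a) P = 0.3914 W  (b) Q = -0.03675 VAR  (c) S = 0.3931 VA  (d) PF = 0.9956 (leading)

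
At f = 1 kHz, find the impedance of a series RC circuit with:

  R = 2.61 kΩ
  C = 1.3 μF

Step 1 — Angular frequency: ω = 2π·f = 2π·1000 = 6283 rad/s.
Step 2 — Component impedances:
  R: Z = R = 2610 Ω
  C: Z = 1/(jωC) = -j/(ω·C) = 0 - j122.4 Ω
Step 3 — Series combination: Z_total = R + C = 2610 - j122.4 Ω = 2613∠-2.7° Ω.

Z = 2610 - j122.4 Ω = 2613∠-2.7° Ω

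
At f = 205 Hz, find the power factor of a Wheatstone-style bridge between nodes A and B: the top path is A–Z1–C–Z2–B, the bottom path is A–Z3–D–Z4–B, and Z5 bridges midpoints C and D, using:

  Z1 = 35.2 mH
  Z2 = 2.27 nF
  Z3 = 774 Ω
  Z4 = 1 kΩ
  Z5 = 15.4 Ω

Step 1 — Angular frequency: ω = 2π·f = 2π·205 = 1288 rad/s.
Step 2 — Component impedances:
  Z1: Z = jωL = j·1288·0.0352 = 0 + j45.34 Ω
  Z2: Z = 1/(jωC) = -j/(ω·C) = 0 - j3.42e+05 Ω
  Z3: Z = R = 774 Ω
  Z4: Z = R = 1000 Ω
  Z5: Z = R = 15.4 Ω
Step 3 — Bridge requires nodal analysis (the Z5 bridge couples midpoints C and D, so the two paths cannot be reduced to a simple series/parallel combination). Setting node B to ground and injecting 1 A at node A, the 3-node admittance system at A, C, D solves to V_A = Z_AB = 1018 + j40.43 Ω = 1018∠2.3° Ω.
Step 4 — Power factor: PF = cos(φ) = Re(Z)/|Z| = 1017.6/1018.4 = 0.9992.
Step 5 — Type: Im(Z) = 40.43 ⇒ lagging (phase φ = 2.3°).

PF = 0.9992 (lagging, φ = 2.3°)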